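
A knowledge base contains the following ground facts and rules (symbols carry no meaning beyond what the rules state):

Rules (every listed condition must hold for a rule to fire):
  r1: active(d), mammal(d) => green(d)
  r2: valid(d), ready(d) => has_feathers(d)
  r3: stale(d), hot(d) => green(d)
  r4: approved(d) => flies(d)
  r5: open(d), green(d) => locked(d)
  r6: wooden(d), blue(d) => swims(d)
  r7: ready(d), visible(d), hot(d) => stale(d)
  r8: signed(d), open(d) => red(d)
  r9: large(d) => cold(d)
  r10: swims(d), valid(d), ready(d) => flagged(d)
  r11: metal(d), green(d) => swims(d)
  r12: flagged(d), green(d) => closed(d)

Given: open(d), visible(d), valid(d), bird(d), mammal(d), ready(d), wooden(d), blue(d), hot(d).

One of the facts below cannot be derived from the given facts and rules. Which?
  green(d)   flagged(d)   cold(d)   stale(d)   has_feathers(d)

Round 1: r2 [valid(d), ready(d) => has_feathers(d)]; r6 [wooden(d), blue(d) => swims(d)]; r7 [ready(d), visible(d), hot(d) => stale(d)]. Adds has_feathers(d), swims(d), stale(d).
Round 2: r3 [stale(d), hot(d) => green(d)]; r10 [swims(d), valid(d), ready(d) => flagged(d)]. Adds green(d), flagged(d).
Round 3: r5 [open(d), green(d) => locked(d)]; r12 [flagged(d), green(d) => closed(d)]. Adds locked(d), closed(d).
Derived: flagged(d) (round 2), has_feathers(d) (round 1), green(d) (round 2), stale(d) (round 1). cold(d) never appears in any round.

cold(d)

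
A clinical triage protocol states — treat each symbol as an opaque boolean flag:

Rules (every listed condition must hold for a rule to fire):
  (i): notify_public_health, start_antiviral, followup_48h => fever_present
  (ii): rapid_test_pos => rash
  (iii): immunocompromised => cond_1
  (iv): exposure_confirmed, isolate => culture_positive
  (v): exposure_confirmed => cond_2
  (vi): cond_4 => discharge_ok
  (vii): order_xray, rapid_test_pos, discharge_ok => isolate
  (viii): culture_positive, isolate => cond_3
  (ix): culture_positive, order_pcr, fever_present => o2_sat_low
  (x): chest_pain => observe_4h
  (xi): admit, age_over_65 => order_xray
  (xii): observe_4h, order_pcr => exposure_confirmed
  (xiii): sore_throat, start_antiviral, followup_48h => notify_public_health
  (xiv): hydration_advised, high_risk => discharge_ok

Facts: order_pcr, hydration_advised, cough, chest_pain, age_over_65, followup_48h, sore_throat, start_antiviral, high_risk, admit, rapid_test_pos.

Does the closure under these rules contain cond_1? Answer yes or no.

no

Round 1 fires (ii), (x), (xi), (xiii), (xiv), giving rash, observe_4h, order_xray, notify_public_health, discharge_ok.
Round 2 fires (i), (vii), (xii), giving fever_present, isolate, exposure_confirmed.
Round 3 fires (iv), (v), giving culture_positive, cond_2.
Round 4 fires (viii), (ix), giving cond_3, o2_sat_low.
Fixed point reached. cond_1 is concluded only by (iii); (iii) needs immunocompromised (never derived).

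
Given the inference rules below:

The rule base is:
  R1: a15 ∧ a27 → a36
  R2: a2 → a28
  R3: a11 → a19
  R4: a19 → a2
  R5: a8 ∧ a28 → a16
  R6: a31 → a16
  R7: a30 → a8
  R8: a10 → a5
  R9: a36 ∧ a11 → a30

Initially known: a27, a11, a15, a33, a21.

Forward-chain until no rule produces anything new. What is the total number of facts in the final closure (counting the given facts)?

12

Round 1: R1 [a15 ∧ a27 → a36]; R3 [a11 → a19]. New: a36, a19.
Round 2: R4 [a19 → a2]; R9 [a36 ∧ a11 → a30]. New: a2, a30.
Round 3: R2 [a2 → a28]; R7 [a30 → a8]. New: a28, a8.
Round 4: R5 [a8 ∧ a28 → a16]. New: a16.
Closure: {a11, a15, a16, a19, a2, a21, a27, a28, a30, a33, a36, a8} — 12 facts.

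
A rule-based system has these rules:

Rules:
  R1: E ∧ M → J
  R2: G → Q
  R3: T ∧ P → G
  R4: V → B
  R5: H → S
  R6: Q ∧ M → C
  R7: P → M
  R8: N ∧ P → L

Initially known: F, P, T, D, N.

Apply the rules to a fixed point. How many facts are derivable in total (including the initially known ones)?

10

Round 1: R3 [T ∧ P → G]; R7 [P → M]; R8 [N ∧ P → L]. New: G, M, L.
Round 2: R2 [G → Q]. New: Q.
Round 3: R6 [Q ∧ M → C]. New: C.
Closure: {C, D, F, G, L, M, N, P, Q, T} — 10 facts.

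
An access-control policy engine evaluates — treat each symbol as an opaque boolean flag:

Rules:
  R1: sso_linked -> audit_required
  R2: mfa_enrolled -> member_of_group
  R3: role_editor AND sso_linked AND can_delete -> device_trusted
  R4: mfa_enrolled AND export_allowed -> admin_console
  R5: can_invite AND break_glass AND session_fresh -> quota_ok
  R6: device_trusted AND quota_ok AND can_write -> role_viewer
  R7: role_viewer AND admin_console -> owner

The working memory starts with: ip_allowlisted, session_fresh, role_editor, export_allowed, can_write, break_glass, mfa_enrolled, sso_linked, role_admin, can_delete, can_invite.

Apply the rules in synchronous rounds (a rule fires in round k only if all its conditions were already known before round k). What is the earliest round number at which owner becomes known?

3

Round 1 fires R1, R2, R3, R4, R5, giving audit_required, member_of_group, device_trusted, admin_console, quota_ok.
Round 2 fires R6, giving role_viewer.
Round 3 fires R7, giving owner.
owner first appears in round 3.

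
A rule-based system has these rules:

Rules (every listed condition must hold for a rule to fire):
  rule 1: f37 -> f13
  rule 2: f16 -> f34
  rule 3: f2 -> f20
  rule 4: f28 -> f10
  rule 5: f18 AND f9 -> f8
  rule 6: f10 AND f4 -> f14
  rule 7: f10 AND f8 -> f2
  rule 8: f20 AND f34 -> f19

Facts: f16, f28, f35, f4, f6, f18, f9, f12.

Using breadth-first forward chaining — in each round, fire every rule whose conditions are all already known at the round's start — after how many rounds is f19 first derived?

4

Round 1 fires rule 2, rule 4, rule 5, giving f34, f10, f8.
Round 2 fires rule 6, rule 7, giving f14, f2.
Round 3 fires rule 3, giving f20.
Round 4 fires rule 8, giving f19.
f19 first appears in round 4.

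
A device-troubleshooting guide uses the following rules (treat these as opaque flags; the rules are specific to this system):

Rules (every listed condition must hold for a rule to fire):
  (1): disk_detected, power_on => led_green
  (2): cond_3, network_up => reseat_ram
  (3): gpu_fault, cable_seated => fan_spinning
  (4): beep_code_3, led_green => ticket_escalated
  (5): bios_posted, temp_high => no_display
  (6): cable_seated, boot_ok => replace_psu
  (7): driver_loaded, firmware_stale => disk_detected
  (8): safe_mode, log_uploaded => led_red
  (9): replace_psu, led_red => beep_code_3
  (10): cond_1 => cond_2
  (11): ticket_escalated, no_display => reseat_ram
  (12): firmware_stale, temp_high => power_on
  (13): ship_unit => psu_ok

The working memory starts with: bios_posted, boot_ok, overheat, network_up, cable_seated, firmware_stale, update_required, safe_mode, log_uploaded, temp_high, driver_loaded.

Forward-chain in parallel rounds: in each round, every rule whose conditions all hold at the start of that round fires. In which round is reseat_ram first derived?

Round 1 — (5), (6), (7), (8), (12), derive no_display, replace_psu, disk_detected, led_red, power_on.
Round 2 — (1), (9), derive led_green, beep_code_3.
Round 3 — (4), derive ticket_escalated.
Round 4 — (11), derive reseat_ram.
reseat_ram first appears in round 4.

4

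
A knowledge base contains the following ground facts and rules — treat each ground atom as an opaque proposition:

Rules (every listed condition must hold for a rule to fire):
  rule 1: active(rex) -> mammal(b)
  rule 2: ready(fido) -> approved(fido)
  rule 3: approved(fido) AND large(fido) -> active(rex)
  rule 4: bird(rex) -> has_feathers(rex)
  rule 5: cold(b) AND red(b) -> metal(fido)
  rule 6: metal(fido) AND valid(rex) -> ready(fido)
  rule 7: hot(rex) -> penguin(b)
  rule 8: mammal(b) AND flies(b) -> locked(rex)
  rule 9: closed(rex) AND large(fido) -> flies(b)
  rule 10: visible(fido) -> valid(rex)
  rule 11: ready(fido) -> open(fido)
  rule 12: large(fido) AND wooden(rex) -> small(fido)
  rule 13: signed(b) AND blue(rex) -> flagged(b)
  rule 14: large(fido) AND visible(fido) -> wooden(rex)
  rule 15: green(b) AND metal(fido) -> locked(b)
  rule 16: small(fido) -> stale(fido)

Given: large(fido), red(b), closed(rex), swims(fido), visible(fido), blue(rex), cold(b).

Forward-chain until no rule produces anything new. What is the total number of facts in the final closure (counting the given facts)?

19

Round 1: rule 5 [cold(b) AND red(b) -> metal(fido)]; rule 9 [closed(rex) AND large(fido) -> flies(b)]; rule 10 [visible(fido) -> valid(rex)]; rule 14 [large(fido) AND visible(fido) -> wooden(rex)]. New: metal(fido), flies(b), valid(rex), wooden(rex).
Round 2: rule 6 [metal(fido) AND valid(rex) -> ready(fido)]; rule 12 [large(fido) AND wooden(rex) -> small(fido)]. New: ready(fido), small(fido).
Round 3: rule 2 [ready(fido) -> approved(fido)]; rule 11 [ready(fido) -> open(fido)]; rule 16 [small(fido) -> stale(fido)]. New: approved(fido), open(fido), stale(fido).
Round 4: rule 3 [approved(fido) AND large(fido) -> active(rex)]. New: active(rex).
Round 5: rule 1 [active(rex) -> mammal(b)]. New: mammal(b).
Round 6: rule 8 [mammal(b) AND flies(b) -> locked(rex)]. New: locked(rex).
Closure: {active(rex), approved(fido), blue(rex), closed(rex), cold(b), flies(b), large(fido), locked(rex), mammal(b), metal(fido), open(fido), ready(fido), red(b), small(fido), stale(fido), swims(fido), valid(rex), visible(fido), wooden(rex)} — 19 facts.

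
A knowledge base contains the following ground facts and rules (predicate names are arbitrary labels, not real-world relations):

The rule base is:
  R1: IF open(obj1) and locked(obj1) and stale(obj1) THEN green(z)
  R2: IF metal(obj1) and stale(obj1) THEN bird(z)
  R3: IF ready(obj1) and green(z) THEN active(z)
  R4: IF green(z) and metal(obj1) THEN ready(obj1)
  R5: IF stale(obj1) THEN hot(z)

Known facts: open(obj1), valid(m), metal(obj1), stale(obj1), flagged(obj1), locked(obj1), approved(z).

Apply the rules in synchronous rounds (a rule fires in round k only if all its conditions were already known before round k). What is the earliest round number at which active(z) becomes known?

3

Round 1 fires R1, R2, R5, giving green(z), bird(z), hot(z).
Round 2 fires R4, giving ready(obj1).
Round 3 fires R3, giving active(z).
active(z) first appears in round 3.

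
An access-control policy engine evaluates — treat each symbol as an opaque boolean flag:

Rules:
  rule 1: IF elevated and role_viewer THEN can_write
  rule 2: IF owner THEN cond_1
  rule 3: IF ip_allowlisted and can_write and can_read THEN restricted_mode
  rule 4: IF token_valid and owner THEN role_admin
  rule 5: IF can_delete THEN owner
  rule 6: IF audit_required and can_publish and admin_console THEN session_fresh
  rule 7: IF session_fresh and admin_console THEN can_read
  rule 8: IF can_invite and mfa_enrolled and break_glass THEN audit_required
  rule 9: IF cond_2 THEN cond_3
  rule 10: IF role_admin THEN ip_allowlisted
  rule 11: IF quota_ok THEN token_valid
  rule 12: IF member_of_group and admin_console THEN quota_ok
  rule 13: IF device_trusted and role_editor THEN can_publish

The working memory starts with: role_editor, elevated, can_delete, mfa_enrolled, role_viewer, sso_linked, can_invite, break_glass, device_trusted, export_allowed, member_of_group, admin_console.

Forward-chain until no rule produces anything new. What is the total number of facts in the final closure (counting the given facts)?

Round 1: rule 1 [IF elevated and role_viewer THEN can_write]; rule 5 [IF can_delete THEN owner]; rule 8 [IF can_invite and mfa_enrolled and break_glass THEN audit_required]; rule 12 [IF member_of_group and admin_console THEN quota_ok]; rule 13 [IF device_trusted and role_editor THEN can_publish]. New: can_write, owner, audit_required, quota_ok, can_publish.
Round 2: rule 2 [IF owner THEN cond_1]; rule 6 [IF audit_required and can_publish and admin_console THEN session_fresh]; rule 11 [IF quota_ok THEN token_valid]. New: cond_1, session_fresh, token_valid.
Round 3: rule 4 [IF token_valid and owner THEN role_admin]; rule 7 [IF session_fresh and admin_console THEN can_read]. New: role_admin, can_read.
Round 4: rule 10 [IF role_admin THEN ip_allowlisted]. New: ip_allowlisted.
Round 5: rule 3 [IF ip_allowlisted and can_write and can_read THEN restricted_mode]. New: restricted_mode.
Closure: {admin_console, audit_required, break_glass, can_delete, can_invite, can_publish, can_read, can_write, cond_1, device_trusted, elevated, export_allowed, ip_allowlisted, member_of_group, mfa_enrolled, owner, quota_ok, restricted_mode, role_admin, role_editor, role_viewer, session_fresh, sso_linked, token_valid} — 24 facts.

24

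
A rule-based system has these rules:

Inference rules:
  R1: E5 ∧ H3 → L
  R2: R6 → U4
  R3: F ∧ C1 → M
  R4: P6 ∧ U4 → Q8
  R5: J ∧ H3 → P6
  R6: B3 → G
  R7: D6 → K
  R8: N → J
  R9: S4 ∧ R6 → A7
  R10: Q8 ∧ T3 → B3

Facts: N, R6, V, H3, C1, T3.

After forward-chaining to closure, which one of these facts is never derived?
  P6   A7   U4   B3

A7

Round 1 fires R2, R8, giving U4, J.
Round 2 fires R5, giving P6.
Round 3 fires R4, giving Q8.
Round 4 fires R10, giving B3.
Round 5 fires R6, giving G.
Derived: P6 (round 2), B3 (round 4), U4 (round 1). A7 never appears in any round.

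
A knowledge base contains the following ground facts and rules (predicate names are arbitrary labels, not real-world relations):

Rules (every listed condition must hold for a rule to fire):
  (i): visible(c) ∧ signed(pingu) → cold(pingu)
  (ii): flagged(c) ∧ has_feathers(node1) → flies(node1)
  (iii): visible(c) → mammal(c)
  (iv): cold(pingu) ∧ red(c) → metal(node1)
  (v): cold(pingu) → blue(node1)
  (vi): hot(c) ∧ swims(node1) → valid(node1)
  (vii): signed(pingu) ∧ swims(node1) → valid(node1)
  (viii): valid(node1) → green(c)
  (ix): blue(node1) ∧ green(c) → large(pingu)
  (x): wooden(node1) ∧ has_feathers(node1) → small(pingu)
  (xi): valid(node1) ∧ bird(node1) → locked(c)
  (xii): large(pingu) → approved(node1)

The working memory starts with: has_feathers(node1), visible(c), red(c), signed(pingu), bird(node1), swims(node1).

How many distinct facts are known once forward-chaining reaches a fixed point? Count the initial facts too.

15

[1] (i) [visible(c) ∧ signed(pingu) → cold(pingu)]; (iii) [visible(c) → mammal(c)]; (vii) [signed(pingu) ∧ swims(node1) → valid(node1)]. ⇒ new: cold(pingu), mammal(c), valid(node1).
[2] (iv) [cold(pingu) ∧ red(c) → metal(node1)]; (v) [cold(pingu) → blue(node1)]; (viii) [valid(node1) → green(c)]; (xi) [valid(node1) ∧ bird(node1) → locked(c)]. ⇒ new: metal(node1), blue(node1), green(c), locked(c).
[3] (ix) [blue(node1) ∧ green(c) → large(pingu)]. ⇒ new: large(pingu).
[4] (xii) [large(pingu) → approved(node1)]. ⇒ new: approved(node1).
Closure: {approved(node1), bird(node1), blue(node1), cold(pingu), green(c), has_feathers(node1), large(pingu), locked(c), mammal(c), metal(node1), red(c), signed(pingu), swims(node1), valid(node1), visible(c)} — 15 facts.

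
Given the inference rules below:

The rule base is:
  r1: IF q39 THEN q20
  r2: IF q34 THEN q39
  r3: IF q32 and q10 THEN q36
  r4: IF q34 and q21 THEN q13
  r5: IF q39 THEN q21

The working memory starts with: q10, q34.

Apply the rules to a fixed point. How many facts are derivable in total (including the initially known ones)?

Round 1 fires r2, giving q39.
Round 2 fires r1, r5, giving q20, q21.
Round 3 fires r4, giving q13.
Closure: {q10, q13, q20, q21, q34, q39} — 6 facts.

6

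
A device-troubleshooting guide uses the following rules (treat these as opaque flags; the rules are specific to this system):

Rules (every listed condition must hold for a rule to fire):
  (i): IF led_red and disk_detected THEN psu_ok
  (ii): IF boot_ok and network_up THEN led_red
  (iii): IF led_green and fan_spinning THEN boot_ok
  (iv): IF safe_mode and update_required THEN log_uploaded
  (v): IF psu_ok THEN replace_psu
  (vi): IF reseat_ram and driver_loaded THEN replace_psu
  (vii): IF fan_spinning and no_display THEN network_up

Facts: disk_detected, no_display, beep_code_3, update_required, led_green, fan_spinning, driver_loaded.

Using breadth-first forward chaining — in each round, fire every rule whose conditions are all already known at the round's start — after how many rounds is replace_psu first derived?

4

[1] (iii) [IF led_green and fan_spinning THEN boot_ok]; (vii) [IF fan_spinning and no_display THEN network_up]. ⇒ new: boot_ok, network_up.
[2] (ii) [IF boot_ok and network_up THEN led_red]. ⇒ new: led_red.
[3] (i) [IF led_red and disk_detected THEN psu_ok]. ⇒ new: psu_ok.
[4] (v) [IF psu_ok THEN replace_psu]. ⇒ new: replace_psu.
replace_psu first appears in round 4.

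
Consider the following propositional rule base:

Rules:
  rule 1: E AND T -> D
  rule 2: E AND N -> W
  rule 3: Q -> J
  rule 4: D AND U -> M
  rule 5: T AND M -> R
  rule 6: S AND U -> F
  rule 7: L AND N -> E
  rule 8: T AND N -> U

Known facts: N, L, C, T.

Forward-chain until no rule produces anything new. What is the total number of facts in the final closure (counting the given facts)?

10

Round 1: rule 7 [L AND N -> E]; rule 8 [T AND N -> U]. Adds E, U.
Round 2: rule 1 [E AND T -> D]; rule 2 [E AND N -> W]. Adds D, W.
Round 3: rule 4 [D AND U -> M]. Adds M.
Round 4: rule 5 [T AND M -> R]. Adds R.
Closure: {C, D, E, L, M, N, R, T, U, W} — 10 facts.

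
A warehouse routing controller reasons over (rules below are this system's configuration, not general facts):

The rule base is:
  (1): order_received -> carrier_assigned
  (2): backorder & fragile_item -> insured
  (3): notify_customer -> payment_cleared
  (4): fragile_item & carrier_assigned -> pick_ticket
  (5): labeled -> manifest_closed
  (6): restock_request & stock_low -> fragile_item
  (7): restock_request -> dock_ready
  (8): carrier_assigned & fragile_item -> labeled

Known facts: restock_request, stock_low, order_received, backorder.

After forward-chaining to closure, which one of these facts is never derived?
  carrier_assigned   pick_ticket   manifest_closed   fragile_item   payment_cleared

payment_cleared

Round 1: (1) [order_received -> carrier_assigned]; (6) [restock_request & stock_low -> fragile_item]; (7) [restock_request -> dock_ready]. New: carrier_assigned, fragile_item, dock_ready.
Round 2: (2) [backorder & fragile_item -> insured]; (4) [fragile_item & carrier_assigned -> pick_ticket]; (8) [carrier_assigned & fragile_item -> labeled]. New: insured, pick_ticket, labeled.
Round 3: (5) [labeled -> manifest_closed]. New: manifest_closed.
Derived: fragile_item (round 1), pick_ticket (round 2), manifest_closed (round 3), carrier_assigned (round 1). payment_cleared never appears in any round.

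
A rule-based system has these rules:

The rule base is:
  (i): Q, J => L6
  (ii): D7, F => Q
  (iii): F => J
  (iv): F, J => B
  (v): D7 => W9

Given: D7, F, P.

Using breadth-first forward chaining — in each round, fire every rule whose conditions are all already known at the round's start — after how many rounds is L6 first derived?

2

Round 1: (ii) [D7, F => Q]; (iii) [F => J]; (v) [D7 => W9]. Adds Q, J, W9.
Round 2: (i) [Q, J => L6]; (iv) [F, J => B]. Adds L6, B.
L6 first appears in round 2.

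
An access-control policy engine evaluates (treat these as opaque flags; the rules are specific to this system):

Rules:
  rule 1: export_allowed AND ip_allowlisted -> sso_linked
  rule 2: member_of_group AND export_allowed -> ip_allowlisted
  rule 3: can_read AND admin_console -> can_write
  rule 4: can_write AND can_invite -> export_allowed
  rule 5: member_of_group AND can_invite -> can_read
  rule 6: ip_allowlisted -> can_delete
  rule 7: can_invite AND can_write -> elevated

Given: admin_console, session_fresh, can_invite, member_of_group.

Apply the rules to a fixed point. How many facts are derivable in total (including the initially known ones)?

11

[1] rule 5 [member_of_group AND can_invite -> can_read]. ⇒ new: can_read.
[2] rule 3 [can_read AND admin_console -> can_write]. ⇒ new: can_write.
[3] rule 4 [can_write AND can_invite -> export_allowed]; rule 7 [can_invite AND can_write -> elevated]. ⇒ new: export_allowed, elevated.
[4] rule 2 [member_of_group AND export_allowed -> ip_allowlisted]. ⇒ new: ip_allowlisted.
[5] rule 1 [export_allowed AND ip_allowlisted -> sso_linked]; rule 6 [ip_allowlisted -> can_delete]. ⇒ new: sso_linked, can_delete.
Closure: {admin_console, can_delete, can_invite, can_read, can_write, elevated, export_allowed, ip_allowlisted, member_of_group, session_fresh, sso_linked} — 11 facts.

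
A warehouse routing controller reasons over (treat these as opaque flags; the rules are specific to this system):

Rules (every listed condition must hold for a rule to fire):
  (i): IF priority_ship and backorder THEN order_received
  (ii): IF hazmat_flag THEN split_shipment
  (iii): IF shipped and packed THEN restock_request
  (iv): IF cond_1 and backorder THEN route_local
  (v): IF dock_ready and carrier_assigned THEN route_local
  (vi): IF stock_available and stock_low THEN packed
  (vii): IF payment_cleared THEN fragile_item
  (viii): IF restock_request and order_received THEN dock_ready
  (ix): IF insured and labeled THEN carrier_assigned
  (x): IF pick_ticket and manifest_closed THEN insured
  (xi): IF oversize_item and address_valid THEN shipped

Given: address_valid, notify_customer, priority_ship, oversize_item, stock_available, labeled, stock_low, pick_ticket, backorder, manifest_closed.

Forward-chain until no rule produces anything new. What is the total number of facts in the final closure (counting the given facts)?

Round 1: (i) [IF priority_ship and backorder THEN order_received]; (vi) [IF stock_available and stock_low THEN packed]; (x) [IF pick_ticket and manifest_closed THEN insured]; (xi) [IF oversize_item and address_valid THEN shipped]. New: order_received, packed, insured, shipped.
Round 2: (iii) [IF shipped and packed THEN restock_request]; (ix) [IF insured and labeled THEN carrier_assigned]. New: restock_request, carrier_assigned.
Round 3: (viii) [IF restock_request and order_received THEN dock_ready]. New: dock_ready.
Round 4: (v) [IF dock_ready and carrier_assigned THEN route_local]. New: route_local.
Closure: {address_valid, backorder, carrier_assigned, dock_ready, insured, labeled, manifest_closed, notify_customer, order_received, oversize_item, packed, pick_ticket, priority_ship, restock_request, route_local, shipped, stock_available, stock_low} — 18 facts.

18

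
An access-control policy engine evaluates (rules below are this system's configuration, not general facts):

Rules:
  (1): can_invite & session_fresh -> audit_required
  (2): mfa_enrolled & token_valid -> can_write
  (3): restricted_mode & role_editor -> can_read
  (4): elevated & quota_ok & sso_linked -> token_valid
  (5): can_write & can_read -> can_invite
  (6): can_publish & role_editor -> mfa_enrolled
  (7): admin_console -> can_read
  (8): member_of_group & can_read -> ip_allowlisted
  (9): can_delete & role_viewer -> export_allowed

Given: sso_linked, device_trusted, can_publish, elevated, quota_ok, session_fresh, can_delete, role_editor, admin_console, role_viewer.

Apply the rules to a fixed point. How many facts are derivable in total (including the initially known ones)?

17

Round 1: (4) [elevated & quota_ok & sso_linked -> token_valid]; (6) [can_publish & role_editor -> mfa_enrolled]; (7) [admin_console -> can_read]; (9) [can_delete & role_viewer -> export_allowed]. New: token_valid, mfa_enrolled, can_read, export_allowed.
Round 2: (2) [mfa_enrolled & token_valid -> can_write]. New: can_write.
Round 3: (5) [can_write & can_read -> can_invite]. New: can_invite.
Round 4: (1) [can_invite & session_fresh -> audit_required]. New: audit_required.
Closure: {admin_console, audit_required, can_delete, can_invite, can_publish, can_read, can_write, device_trusted, elevated, export_allowed, mfa_enrolled, quota_ok, role_editor, role_viewer, session_fresh, sso_linked, token_valid} — 17 facts.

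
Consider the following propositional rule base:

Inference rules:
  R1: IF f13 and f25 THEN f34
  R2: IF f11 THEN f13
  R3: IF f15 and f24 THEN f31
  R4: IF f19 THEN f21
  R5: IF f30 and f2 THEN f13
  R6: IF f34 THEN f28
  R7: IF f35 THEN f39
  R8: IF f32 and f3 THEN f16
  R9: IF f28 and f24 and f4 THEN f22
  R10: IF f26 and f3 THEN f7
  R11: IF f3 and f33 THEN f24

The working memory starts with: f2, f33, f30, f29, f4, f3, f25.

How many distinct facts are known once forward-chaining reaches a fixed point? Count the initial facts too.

12

Round 1 — R5, R11, derive f13, f24.
Round 2 — R1, derive f34.
Round 3 — R6, derive f28.
Round 4 — R9, derive f22.
Closure: {f13, f2, f22, f24, f25, f28, f29, f3, f30, f33, f34, f4} — 12 facts.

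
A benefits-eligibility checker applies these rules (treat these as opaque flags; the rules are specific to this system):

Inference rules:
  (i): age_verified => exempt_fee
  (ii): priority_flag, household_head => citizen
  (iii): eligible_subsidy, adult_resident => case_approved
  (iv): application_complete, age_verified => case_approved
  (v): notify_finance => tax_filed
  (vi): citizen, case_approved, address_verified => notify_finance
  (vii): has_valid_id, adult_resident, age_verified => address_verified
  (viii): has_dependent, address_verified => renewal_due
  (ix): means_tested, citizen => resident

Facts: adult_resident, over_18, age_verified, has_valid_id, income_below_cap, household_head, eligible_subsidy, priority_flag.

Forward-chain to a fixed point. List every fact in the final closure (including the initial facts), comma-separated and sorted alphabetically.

address_verified, adult_resident, age_verified, case_approved, citizen, eligible_subsidy, exempt_fee, has_valid_id, household_head, income_below_cap, notify_finance, over_18, priority_flag, tax_filed

Round 1 fires (i), (ii), (iii), (vii), giving exempt_fee, citizen, case_approved, address_verified.
Round 2 fires (vi), giving notify_finance.
Round 3 fires (v), giving tax_filed.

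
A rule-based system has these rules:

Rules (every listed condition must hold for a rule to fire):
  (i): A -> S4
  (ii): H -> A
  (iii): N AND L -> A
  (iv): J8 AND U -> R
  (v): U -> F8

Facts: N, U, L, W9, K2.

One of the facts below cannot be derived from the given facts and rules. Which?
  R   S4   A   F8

R

Round 1: (iii) [N AND L -> A]; (v) [U -> F8]. Adds A, F8.
Round 2: (i) [A -> S4]. Adds S4.
Derived: S4 (round 2), A (round 1), F8 (round 1). R never appears in any round.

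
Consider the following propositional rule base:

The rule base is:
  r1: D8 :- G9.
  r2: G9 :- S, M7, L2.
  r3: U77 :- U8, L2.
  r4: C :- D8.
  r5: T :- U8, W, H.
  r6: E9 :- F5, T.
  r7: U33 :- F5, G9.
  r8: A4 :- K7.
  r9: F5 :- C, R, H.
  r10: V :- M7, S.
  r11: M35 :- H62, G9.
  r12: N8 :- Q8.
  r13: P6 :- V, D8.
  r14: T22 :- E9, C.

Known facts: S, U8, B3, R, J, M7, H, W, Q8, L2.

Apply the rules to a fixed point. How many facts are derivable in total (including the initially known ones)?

22

Round 1: r2 [G9 :- S, M7, L2.]; r3 [U77 :- U8, L2.]; r5 [T :- U8, W, H.]; r10 [V :- M7, S.]; r12 [N8 :- Q8.]. Adds G9, U77, T, V, N8.
Round 2: r1 [D8 :- G9.]. Adds D8.
Round 3: r4 [C :- D8.]; r13 [P6 :- V, D8.]. Adds C, P6.
Round 4: r9 [F5 :- C, R, H.]. Adds F5.
Round 5: r6 [E9 :- F5, T.]; r7 [U33 :- F5, G9.]. Adds E9, U33.
Round 6: r14 [T22 :- E9, C.]. Adds T22.
Closure: {B3, C, D8, E9, F5, G9, H, J, L2, M7, N8, P6, Q8, R, S, T, T22, U33, U77, U8, V, W} — 22 facts.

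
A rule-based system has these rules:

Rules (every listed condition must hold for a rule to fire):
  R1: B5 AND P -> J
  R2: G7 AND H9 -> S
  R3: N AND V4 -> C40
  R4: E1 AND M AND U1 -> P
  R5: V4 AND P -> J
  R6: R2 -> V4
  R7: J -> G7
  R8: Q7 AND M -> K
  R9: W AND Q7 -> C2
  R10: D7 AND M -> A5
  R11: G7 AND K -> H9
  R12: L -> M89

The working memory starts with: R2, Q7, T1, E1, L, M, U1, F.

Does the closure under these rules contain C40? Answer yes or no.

Round 1 — R4, R6, R8, R12, derive P, V4, K, M89.
Round 2 — R5, derive J.
Round 3 — R7, derive G7.
Round 4 — R11, derive H9.
Round 5 — R2, derive S.
Fixed point reached. C40 is concluded only by R3; R3 needs N (never derived).

no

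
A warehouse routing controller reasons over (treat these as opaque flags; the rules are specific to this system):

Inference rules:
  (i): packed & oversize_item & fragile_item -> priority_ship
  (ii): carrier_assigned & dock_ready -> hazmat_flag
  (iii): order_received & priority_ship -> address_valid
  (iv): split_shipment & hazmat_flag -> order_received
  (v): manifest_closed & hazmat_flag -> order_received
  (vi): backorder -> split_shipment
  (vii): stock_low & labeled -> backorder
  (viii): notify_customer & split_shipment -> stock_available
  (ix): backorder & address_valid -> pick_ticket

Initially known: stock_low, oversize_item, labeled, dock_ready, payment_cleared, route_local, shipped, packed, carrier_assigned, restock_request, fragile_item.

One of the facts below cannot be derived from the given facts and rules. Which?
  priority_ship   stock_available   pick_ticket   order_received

stock_available

Round 1 — (i), (ii), (vii), derive priority_ship, hazmat_flag, backorder.
Round 2 — (vi), derive split_shipment.
Round 3 — (iv), derive order_received.
Round 4 — (iii), derive address_valid.
Round 5 — (ix), derive pick_ticket.
Derived: order_received (round 3), priority_ship (round 1), pick_ticket (round 5). stock_available never appears in any round.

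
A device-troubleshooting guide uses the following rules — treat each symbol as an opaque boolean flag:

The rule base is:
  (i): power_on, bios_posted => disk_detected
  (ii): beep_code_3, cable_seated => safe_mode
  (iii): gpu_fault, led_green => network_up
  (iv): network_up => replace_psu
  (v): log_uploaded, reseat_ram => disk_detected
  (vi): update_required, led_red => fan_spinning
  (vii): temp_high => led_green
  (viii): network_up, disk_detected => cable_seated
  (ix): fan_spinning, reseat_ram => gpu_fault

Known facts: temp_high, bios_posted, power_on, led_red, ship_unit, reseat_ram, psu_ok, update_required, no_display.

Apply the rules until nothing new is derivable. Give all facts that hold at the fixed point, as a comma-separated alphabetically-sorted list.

[1] (i) [power_on, bios_posted => disk_detected]; (vi) [update_required, led_red => fan_spinning]; (vii) [temp_high => led_green]. ⇒ new: disk_detected, fan_spinning, led_green.
[2] (ix) [fan_spinning, reseat_ram => gpu_fault]. ⇒ new: gpu_fault.
[3] (iii) [gpu_fault, led_green => network_up]. ⇒ new: network_up.
[4] (iv) [network_up => replace_psu]; (viii) [network_up, disk_detected => cable_seated]. ⇒ new: replace_psu, cable_seated.

bios_posted, cable_seated, disk_detected, fan_spinning, gpu_fault, led_green, led_red, network_up, no_display, power_on, psu_ok, replace_psu, reseat_ram, ship_unit, temp_high, update_required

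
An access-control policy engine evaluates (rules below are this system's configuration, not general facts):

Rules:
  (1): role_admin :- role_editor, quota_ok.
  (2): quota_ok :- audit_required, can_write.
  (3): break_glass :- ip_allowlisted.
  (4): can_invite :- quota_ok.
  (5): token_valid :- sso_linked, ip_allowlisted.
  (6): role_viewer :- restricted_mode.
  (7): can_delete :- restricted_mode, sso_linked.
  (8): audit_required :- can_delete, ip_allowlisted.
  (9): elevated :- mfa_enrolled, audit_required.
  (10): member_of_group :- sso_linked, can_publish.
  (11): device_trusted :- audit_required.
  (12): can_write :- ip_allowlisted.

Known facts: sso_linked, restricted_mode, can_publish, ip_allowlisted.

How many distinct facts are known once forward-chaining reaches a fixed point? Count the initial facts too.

14

Round 1: (3) [break_glass :- ip_allowlisted.]; (5) [token_valid :- sso_linked, ip_allowlisted.]; (6) [role_viewer :- restricted_mode.]; (7) [can_delete :- restricted_mode, sso_linked.]; (10) [member_of_group :- sso_linked, can_publish.]; (12) [can_write :- ip_allowlisted.]. New: break_glass, token_valid, role_viewer, can_delete, member_of_group, can_write.
Round 2: (8) [audit_required :- can_delete, ip_allowlisted.]. New: audit_required.
Round 3: (2) [quota_ok :- audit_required, can_write.]; (11) [device_trusted :- audit_required.]. New: quota_ok, device_trusted.
Round 4: (4) [can_invite :- quota_ok.]. New: can_invite.
Closure: {audit_required, break_glass, can_delete, can_invite, can_publish, can_write, device_trusted, ip_allowlisted, member_of_group, quota_ok, restricted_mode, role_viewer, sso_linked, token_valid} — 14 facts.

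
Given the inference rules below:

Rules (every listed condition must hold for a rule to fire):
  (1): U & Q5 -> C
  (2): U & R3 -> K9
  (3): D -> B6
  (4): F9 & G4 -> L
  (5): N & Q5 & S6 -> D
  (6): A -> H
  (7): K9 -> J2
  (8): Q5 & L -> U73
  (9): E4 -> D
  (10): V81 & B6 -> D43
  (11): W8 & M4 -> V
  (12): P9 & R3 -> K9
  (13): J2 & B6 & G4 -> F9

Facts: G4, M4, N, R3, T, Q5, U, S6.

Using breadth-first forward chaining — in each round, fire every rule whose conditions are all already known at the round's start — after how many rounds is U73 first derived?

Round 1 fires (1), (2), (5), giving C, K9, D.
Round 2 fires (3), (7), giving B6, J2.
Round 3 fires (13), giving F9.
Round 4 fires (4), giving L.
Round 5 fires (8), giving U73.
U73 first appears in round 5.

5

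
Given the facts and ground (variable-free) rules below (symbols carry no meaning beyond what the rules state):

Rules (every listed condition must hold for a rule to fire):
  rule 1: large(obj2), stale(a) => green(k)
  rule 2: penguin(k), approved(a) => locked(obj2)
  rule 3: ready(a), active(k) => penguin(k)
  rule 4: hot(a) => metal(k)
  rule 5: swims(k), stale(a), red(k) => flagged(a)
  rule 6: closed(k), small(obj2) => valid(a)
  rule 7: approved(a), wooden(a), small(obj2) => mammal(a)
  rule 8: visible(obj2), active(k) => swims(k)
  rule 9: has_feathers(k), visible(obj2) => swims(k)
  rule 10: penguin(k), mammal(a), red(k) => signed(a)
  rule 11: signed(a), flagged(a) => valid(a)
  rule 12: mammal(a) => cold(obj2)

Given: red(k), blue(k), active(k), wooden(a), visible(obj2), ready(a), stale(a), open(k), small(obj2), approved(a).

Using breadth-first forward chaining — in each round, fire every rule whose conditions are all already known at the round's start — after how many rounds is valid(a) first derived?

3

[1] rule 3 [ready(a), active(k) => penguin(k)]; rule 7 [approved(a), wooden(a), small(obj2) => mammal(a)]; rule 8 [visible(obj2), active(k) => swims(k)]. ⇒ new: penguin(k), mammal(a), swims(k).
[2] rule 2 [penguin(k), approved(a) => locked(obj2)]; rule 5 [swims(k), stale(a), red(k) => flagged(a)]; rule 10 [penguin(k), mammal(a), red(k) => signed(a)]; rule 12 [mammal(a) => cold(obj2)]. ⇒ new: locked(obj2), flagged(a), signed(a), cold(obj2).
[3] rule 11 [signed(a), flagged(a) => valid(a)]. ⇒ new: valid(a).
valid(a) first appears in round 3.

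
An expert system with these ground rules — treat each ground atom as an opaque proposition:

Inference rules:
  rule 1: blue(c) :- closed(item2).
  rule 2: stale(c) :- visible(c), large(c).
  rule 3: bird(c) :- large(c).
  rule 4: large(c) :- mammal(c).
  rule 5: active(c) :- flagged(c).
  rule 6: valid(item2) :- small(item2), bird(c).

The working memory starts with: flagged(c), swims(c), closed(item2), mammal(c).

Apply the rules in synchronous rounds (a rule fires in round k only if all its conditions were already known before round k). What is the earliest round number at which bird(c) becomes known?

2

Round 1 fires rule 1, rule 4, rule 5, giving blue(c), large(c), active(c).
Round 2 fires rule 3, giving bird(c).
bird(c) first appears in round 2.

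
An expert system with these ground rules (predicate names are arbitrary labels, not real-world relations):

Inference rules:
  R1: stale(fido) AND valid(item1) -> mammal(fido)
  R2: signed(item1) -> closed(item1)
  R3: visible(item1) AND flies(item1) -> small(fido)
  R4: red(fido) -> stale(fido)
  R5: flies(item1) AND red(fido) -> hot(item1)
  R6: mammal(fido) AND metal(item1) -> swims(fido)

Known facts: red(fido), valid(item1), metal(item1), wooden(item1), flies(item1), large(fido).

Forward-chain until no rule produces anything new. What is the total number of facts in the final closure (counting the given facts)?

10

Round 1 fires R4, R5, giving stale(fido), hot(item1).
Round 2 fires R1, giving mammal(fido).
Round 3 fires R6, giving swims(fido).
Closure: {flies(item1), hot(item1), large(fido), mammal(fido), metal(item1), red(fido), stale(fido), swims(fido), valid(item1), wooden(item1)} — 10 facts.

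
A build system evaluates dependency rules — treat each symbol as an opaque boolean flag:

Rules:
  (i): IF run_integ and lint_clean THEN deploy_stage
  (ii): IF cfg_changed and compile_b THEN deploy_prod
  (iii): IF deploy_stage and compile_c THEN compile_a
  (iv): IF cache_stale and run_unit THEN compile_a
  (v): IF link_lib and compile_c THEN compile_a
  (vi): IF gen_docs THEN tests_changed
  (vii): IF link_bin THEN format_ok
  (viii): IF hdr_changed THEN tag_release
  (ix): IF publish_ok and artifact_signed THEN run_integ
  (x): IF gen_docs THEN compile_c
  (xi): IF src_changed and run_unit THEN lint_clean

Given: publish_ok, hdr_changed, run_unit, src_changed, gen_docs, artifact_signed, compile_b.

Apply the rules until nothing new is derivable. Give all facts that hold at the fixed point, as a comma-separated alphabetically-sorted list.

Round 1 — (vi), (viii), (ix), (x), (xi), derive tests_changed, tag_release, run_integ, compile_c, lint_clean.
Round 2 — (i), derive deploy_stage.
Round 3 — (iii), derive compile_a.

artifact_signed, compile_a, compile_b, compile_c, deploy_stage, gen_docs, hdr_changed, lint_clean, publish_ok, run_integ, run_unit, src_changed, tag_release, tests_changed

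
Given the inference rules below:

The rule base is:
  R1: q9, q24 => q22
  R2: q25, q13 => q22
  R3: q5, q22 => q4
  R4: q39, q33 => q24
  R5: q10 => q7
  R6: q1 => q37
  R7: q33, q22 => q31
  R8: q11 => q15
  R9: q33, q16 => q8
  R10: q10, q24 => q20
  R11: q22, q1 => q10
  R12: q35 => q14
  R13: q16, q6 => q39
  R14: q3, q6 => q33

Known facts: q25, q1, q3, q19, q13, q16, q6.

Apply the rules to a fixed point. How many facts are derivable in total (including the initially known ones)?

17

Round 1 — R2, R6, R13, R14, derive q22, q37, q39, q33.
Round 2 — R4, R7, R9, R11, derive q24, q31, q8, q10.
Round 3 — R5, R10, derive q7, q20.
Closure: {q1, q10, q13, q16, q19, q20, q22, q24, q25, q3, q31, q33, q37, q39, q6, q7, q8} — 17 facts.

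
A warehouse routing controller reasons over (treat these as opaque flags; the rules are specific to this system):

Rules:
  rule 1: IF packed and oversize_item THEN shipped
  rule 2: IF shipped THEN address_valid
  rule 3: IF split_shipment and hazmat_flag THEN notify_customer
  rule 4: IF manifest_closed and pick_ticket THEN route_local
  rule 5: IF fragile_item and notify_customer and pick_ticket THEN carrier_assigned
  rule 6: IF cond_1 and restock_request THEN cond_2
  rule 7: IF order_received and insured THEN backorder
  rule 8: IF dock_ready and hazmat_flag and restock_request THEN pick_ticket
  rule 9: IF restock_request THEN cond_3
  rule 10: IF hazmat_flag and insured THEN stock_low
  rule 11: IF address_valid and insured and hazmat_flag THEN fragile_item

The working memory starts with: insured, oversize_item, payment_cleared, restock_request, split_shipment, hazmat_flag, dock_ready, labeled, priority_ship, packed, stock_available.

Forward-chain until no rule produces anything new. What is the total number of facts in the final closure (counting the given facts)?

Round 1: rule 1 [IF packed and oversize_item THEN shipped]; rule 3 [IF split_shipment and hazmat_flag THEN notify_customer]; rule 8 [IF dock_ready and hazmat_flag and restock_request THEN pick_ticket]; rule 9 [IF restock_request THEN cond_3]; rule 10 [IF hazmat_flag and insured THEN stock_low]. New: shipped, notify_customer, pick_ticket, cond_3, stock_low.
Round 2: rule 2 [IF shipped THEN address_valid]. New: address_valid.
Round 3: rule 11 [IF address_valid and insured and hazmat_flag THEN fragile_item]. New: fragile_item.
Round 4: rule 5 [IF fragile_item and notify_customer and pick_ticket THEN carrier_assigned]. New: carrier_assigned.
Closure: {address_valid, carrier_assigned, cond_3, dock_ready, fragile_item, hazmat_flag, insured, labeled, notify_customer, oversize_item, packed, payment_cleared, pick_ticket, priority_ship, restock_request, shipped, split_shipment, stock_available, stock_low} — 19 facts.

19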